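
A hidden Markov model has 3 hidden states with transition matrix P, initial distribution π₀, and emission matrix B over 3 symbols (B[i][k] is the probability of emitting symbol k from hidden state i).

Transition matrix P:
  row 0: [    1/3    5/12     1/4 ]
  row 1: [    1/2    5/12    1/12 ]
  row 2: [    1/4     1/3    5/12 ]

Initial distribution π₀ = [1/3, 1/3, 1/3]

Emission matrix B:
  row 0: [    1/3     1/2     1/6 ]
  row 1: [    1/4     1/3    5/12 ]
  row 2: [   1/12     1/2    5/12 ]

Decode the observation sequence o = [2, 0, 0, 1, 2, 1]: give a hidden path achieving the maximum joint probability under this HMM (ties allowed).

path = [1, 0, 1, 0, 1, 0]

t=0: δ = [5.556e-02, 1.389e-01, 1.389e-01]  (obs o_0=2)
t=1: δ = [2.315e-02, 1.447e-02, 4.823e-03]  ψ = [1, 1, 2]  (obs o_1=0)
t=2: δ = [2.572e-03, 2.411e-03, 4.823e-04]  ψ = [0, 0, 0]  (obs o_2=0)
t=3: δ = [6.028e-04, 3.572e-04, 3.215e-04]  ψ = [1, 0, 0]  (obs o_3=1)
t=4: δ = [3.349e-05, 1.047e-04, 6.279e-05]  ψ = [0, 0, 0]  (obs o_4=2)
t=5: δ = [2.616e-05, 1.454e-05, 1.308e-05]  ψ = [1, 1, 2]  (obs o_5=1)
backtrack: best end state = 0; path = [1, 0, 1, 0, 1, 0]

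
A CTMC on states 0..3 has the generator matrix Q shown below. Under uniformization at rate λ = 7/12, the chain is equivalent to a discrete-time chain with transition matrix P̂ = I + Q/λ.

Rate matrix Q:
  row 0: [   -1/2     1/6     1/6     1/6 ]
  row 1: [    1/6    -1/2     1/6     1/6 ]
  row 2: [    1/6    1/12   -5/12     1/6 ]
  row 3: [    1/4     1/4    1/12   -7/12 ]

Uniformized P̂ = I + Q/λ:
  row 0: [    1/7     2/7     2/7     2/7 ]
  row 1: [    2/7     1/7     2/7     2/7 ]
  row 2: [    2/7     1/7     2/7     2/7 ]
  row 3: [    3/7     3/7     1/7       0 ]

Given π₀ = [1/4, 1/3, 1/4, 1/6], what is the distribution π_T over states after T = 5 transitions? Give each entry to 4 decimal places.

t=0: π = [0.2500, 0.3333, 0.2500, 0.1667]
t=1: π = [0.2738, 0.2262, 0.2619, 0.2381]
t=2: π = [0.2806, 0.2500, 0.2517, 0.2177]
t=3: π = [0.2767, 0.2451, 0.2546, 0.2235]
t=4: π = [0.2781, 0.2463, 0.2538, 0.2219]
t=5: π = [0.2777, 0.2460, 0.2540, 0.2223]

π = [0.2777, 0.2460, 0.2540, 0.2223]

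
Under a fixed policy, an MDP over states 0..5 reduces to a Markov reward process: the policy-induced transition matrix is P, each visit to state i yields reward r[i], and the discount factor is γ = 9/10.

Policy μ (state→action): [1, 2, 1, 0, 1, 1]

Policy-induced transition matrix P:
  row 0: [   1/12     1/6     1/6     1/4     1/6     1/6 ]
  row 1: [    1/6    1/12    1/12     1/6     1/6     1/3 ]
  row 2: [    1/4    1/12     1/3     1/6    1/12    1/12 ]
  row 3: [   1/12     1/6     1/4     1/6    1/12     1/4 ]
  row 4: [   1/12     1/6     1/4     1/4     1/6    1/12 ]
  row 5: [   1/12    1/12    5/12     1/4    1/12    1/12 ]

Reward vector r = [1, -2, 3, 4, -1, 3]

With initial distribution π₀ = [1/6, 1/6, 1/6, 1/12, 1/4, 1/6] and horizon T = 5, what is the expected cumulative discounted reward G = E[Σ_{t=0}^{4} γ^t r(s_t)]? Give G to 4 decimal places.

G = 6.6309

t=0: π = [0.1667, 0.1667, 0.1667, 0.0833, 0.2500, 0.1667], E[r] = 0.9167, γ^t·E[r] = 0.916667, running G = 0.916667
t=1: π = [0.1250, 0.1250, 0.2500, 0.2153, 0.1319, 0.1528], E[r] = 1.8125, γ^t·E[r] = 1.631250, running G = 2.547917
t=2: π = [0.1354, 0.1227, 0.2650, 0.2008, 0.1152, 0.1609], E[r] = 1.8559, γ^t·E[r] = 1.503281, running G = 4.051198
t=3: π = [0.1377, 0.1209, 0.2672, 0.2010, 0.1144, 0.1588], E[r] = 1.8630, γ^t·E[r] = 1.358121, running G = 5.409319
t=4: π = [0.1379, 0.1211, 0.2671, 0.2009, 0.1144, 0.1585], E[r] = 1.8619, γ^t·E[r] = 1.221563, running G = 6.630882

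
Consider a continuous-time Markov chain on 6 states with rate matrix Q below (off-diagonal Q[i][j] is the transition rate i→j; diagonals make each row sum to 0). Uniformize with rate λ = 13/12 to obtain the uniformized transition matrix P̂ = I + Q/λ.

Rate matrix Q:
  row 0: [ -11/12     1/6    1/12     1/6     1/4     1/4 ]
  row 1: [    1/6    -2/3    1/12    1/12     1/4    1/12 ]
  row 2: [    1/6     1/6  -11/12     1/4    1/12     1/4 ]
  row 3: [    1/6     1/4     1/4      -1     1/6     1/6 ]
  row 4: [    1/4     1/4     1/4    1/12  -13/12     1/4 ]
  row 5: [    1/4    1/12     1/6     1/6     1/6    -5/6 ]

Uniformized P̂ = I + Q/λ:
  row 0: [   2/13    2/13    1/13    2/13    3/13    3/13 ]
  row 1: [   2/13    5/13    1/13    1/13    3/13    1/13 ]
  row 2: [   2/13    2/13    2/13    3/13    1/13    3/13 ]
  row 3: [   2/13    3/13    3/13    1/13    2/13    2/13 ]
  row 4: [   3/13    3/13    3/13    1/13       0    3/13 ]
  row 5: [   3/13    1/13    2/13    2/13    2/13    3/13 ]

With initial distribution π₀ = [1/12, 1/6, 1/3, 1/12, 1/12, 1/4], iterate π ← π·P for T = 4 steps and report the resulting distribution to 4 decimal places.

π = [0.1799, 0.2085, 0.1453, 0.1278, 0.1495, 0.1890]

t=0: π = [0.0833, 0.1667, 0.3333, 0.0833, 0.0833, 0.2500]
t=1: π = [0.1795, 0.1859, 0.1474, 0.1538, 0.1346, 0.1987]
t=2: π = [0.1795, 0.2036, 0.1479, 0.1287, 0.1499, 0.1903]
t=3: π = [0.1800, 0.2076, 0.1458, 0.1281, 0.1489, 0.1895]
t=4: π = [0.1799, 0.2085, 0.1453, 0.1278, 0.1495, 0.1890]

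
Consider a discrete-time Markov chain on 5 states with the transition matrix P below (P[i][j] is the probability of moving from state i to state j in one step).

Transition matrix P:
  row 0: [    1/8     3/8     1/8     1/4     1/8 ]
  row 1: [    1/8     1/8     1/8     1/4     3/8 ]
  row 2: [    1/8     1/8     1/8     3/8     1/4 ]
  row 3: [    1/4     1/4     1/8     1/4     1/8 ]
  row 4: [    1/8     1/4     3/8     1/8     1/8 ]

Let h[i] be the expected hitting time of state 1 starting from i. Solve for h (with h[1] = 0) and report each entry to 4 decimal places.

First-step conditioning: h[1] = 0; for i ≠ 1, h[i] = 1 + Σ_k P[i][k]·h[k].
  h[0] = 1 + 1/8·h[0] + 1/8·h[2] + 1/4·h[3] + 1/8·h[4]
  h[2] = 1 + 1/8·h[0] + 1/8·h[2] + 3/8·h[3] + 1/4·h[4]
  h[3] = 1 + 1/4·h[0] + 1/8·h[2] + 1/4·h[3] + 1/8·h[4]
  h[4] = 1 + 1/8·h[0] + 3/8·h[2] + 1/8·h[3] + 1/8·h[4]
Solving the 4×4 linear system over states ≠ 1 gives exactly h = [3968/1131, 0, 1704/377, 1488/377, 4688/1131] (h[1] = 0 is the target).

h = [3.5084, 0.0000, 4.5199, 3.9469, 4.1450]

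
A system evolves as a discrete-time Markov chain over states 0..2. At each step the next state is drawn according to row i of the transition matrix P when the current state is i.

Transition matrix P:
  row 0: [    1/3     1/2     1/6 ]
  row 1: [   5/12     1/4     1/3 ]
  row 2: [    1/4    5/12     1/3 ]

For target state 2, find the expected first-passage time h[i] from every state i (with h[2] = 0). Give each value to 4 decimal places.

h = [4.2857, 3.7143, 0.0000]

First-step conditioning: h[2] = 0; for i ≠ 2, h[i] = 1 + Σ_k P[i][k]·h[k].
  h[0] = 1 + 1/3·h[0] + 1/2·h[1]
  h[1] = 1 + 5/12·h[0] + 1/4·h[1]
Solving the 2×2 linear system over states ≠ 2 gives exactly h = [30/7, 26/7, 0] (h[2] = 0 is the target).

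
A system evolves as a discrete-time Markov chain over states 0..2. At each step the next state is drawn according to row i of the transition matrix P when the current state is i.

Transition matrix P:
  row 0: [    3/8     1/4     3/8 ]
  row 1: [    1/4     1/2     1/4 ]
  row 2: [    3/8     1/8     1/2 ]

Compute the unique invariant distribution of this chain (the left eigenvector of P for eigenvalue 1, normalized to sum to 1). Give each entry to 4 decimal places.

π = [0.3415, 0.2683, 0.3902]

Balance equations π_j = Σ_i π_i·P[i][j]:
  π_0 = 3/8·π_0 + 1/4·π_1 + 3/8·π_2
  π_1 = 1/4·π_0 + 1/2·π_1 + 1/8·π_2
  normalize: π_0 + π_1 + π_2 = 1
Solving the linear system gives exactly π = [14/41, 11/41, 16/41].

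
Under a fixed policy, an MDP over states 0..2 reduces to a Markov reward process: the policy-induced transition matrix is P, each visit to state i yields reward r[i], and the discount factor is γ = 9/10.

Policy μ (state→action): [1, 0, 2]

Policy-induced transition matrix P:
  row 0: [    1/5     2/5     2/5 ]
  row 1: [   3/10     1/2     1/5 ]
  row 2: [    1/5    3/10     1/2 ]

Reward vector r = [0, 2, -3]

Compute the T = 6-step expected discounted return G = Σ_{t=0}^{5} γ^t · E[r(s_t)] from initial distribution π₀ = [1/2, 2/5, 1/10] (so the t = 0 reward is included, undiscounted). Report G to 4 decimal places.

t=0: π = [0.5000, 0.4000, 0.1000], E[r] = 0.5000, γ^t·E[r] = 0.500000, running G = 0.500000
t=1: π = [0.2400, 0.4300, 0.3300], E[r] = -0.1300, γ^t·E[r] = -0.117000, running G = 0.383000
t=2: π = [0.2430, 0.4100, 0.3470], E[r] = -0.2210, γ^t·E[r] = -0.179010, running G = 0.203990
t=3: π = [0.2410, 0.4063, 0.3527], E[r] = -0.2455, γ^t·E[r] = -0.178970, running G = 0.025021
t=4: π = [0.2406, 0.4054, 0.3540], E[r] = -0.2513, γ^t·E[r] = -0.164884, running G = -0.139864
t=5: π = [0.2405, 0.4051, 0.3543], E[r] = -0.2527, γ^t·E[r] = -0.149227, running G = -0.289091

G = -0.2891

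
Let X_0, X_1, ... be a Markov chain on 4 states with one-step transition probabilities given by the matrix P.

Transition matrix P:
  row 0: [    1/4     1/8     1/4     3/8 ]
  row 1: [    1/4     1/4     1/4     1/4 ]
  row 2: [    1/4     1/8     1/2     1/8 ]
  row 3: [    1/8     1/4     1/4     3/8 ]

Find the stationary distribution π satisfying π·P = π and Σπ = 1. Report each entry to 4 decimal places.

π = [0.2164, 0.1813, 0.3333, 0.2690]

Balance equations π_j = Σ_i π_i·P[i][j]:
  π_0 = 1/4·π_0 + 1/4·π_1 + 1/4·π_2 + 1/8·π_3
  π_1 = 1/8·π_0 + 1/4·π_1 + 1/8·π_2 + 1/4·π_3
  π_2 = 1/4·π_0 + 1/4·π_1 + 1/2·π_2 + 1/4·π_3
  normalize: π_0 + π_1 + π_2 + π_3 = 1
Solving the linear system gives exactly π = [37/171, 31/171, 1/3, 46/171].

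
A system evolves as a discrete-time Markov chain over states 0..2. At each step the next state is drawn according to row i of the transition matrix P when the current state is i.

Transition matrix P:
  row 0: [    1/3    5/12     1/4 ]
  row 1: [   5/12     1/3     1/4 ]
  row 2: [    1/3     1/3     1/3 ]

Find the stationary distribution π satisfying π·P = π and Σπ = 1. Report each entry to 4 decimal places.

Balance equations π_j = Σ_i π_i·P[i][j]:
  π_0 = 1/3·π_0 + 5/12·π_1 + 1/3·π_2
  π_1 = 5/12·π_0 + 1/3·π_1 + 1/3·π_2
  normalize: π_0 + π_1 + π_2 = 1
Solving the linear system gives exactly π = [4/11, 4/11, 3/11].

π = [0.3636, 0.3636, 0.2727]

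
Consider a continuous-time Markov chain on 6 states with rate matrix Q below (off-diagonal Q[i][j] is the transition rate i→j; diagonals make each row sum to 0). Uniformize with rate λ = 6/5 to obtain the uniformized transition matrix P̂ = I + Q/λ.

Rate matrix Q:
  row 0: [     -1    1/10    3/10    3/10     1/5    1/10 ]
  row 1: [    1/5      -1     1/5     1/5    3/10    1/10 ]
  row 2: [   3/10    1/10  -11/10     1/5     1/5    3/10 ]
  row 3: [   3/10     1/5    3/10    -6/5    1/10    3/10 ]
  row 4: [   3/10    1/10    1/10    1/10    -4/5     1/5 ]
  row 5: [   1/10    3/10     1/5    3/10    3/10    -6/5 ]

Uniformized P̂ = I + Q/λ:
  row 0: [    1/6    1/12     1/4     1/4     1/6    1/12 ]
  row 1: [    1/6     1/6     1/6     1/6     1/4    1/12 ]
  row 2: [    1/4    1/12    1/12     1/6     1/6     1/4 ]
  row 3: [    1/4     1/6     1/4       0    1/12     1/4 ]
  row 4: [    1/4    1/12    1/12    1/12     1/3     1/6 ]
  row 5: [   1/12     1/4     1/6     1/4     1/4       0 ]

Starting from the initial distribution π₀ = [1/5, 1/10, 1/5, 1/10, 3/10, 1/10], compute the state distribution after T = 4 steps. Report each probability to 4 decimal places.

π = [0.1988, 0.1306, 0.1645, 0.1522, 0.2121, 0.1418]

t=0: π = [0.2000, 0.1000, 0.2000, 0.1000, 0.3000, 0.1000]
t=1: π = [0.2083, 0.1167, 0.1500, 0.1500, 0.2250, 0.1500]
t=2: π = [0.1979, 0.1306, 0.1653, 0.1528, 0.2139, 0.1396]
t=3: π = [0.1994, 0.1302, 0.1643, 0.1515, 0.2121, 0.1425]
t=4: π = [0.1988, 0.1306, 0.1645, 0.1522, 0.2121, 0.1418]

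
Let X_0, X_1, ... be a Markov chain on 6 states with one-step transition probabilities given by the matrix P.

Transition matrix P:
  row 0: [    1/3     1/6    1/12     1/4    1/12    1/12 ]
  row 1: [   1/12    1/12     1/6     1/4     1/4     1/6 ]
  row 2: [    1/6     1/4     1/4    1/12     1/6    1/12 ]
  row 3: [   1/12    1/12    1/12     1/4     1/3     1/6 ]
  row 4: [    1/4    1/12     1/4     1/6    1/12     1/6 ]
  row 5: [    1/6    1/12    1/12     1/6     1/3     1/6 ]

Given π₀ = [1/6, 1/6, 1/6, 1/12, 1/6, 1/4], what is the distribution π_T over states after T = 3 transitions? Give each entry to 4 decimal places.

π = [0.1881, 0.1248, 0.1524, 0.1963, 0.2004, 0.1381]

t=0: π = [0.1667, 0.1667, 0.1667, 0.0833, 0.1667, 0.2500]
t=1: π = [0.1875, 0.1250, 0.1528, 0.1875, 0.2083, 0.1389]
t=2: π = [0.1892, 0.1244, 0.1539, 0.1956, 0.1985, 0.1383]
t=3: π = [0.1881, 0.1248, 0.1524, 0.1963, 0.2004, 0.1381]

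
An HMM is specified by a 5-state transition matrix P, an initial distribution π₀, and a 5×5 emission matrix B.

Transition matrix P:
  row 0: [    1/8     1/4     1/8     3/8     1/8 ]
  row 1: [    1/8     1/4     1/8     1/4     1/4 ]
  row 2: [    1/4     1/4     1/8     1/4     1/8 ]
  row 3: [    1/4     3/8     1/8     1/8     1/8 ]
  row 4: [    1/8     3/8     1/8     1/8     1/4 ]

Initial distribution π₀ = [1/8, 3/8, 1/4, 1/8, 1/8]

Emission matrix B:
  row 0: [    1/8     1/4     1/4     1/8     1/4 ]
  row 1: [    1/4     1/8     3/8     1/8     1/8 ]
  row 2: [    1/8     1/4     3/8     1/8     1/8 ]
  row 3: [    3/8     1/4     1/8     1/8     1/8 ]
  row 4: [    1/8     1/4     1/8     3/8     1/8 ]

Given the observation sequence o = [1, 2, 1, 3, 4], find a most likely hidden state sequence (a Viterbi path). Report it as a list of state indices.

path = [2, 1, 4, 4, 1]

t=0: δ = [3.125e-02, 4.688e-02, 6.250e-02, 3.125e-02, 3.125e-02]  (obs o_0=1)
t=1: δ = [3.906e-03, 5.859e-03, 2.930e-03, 1.953e-03, 1.465e-03]  ψ = [2, 2, 2, 2, 1]  (obs o_1=2)
t=2: δ = [1.831e-04, 1.831e-04, 1.831e-04, 3.662e-04, 3.662e-04]  ψ = [1, 1, 1, 0, 1]  (obs o_2=1)
t=3: δ = [1.144e-05, 1.717e-05, 5.722e-06, 8.583e-06, 3.433e-05]  ψ = [3, 3, 3, 0, 4]  (obs o_3=3)
t=4: δ = [1.073e-06, 1.609e-06, 5.364e-07, 5.364e-07, 1.073e-06]  ψ = [4, 4, 4, 0, 4]  (obs o_4=4)
backtrack: best end state = 1; path = [2, 1, 4, 4, 1]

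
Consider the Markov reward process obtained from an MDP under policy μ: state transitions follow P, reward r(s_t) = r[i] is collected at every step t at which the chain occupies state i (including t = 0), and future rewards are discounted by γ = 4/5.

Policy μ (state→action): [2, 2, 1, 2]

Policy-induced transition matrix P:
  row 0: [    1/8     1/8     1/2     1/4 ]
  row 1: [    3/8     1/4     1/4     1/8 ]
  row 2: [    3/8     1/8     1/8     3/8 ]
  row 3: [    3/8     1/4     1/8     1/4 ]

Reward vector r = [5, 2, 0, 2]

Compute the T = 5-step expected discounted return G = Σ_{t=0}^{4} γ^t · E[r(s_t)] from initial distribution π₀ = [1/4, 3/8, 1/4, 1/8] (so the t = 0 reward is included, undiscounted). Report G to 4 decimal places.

t=0: π = [0.2500, 0.3750, 0.2500, 0.1250], E[r] = 2.2500, γ^t·E[r] = 2.250000, running G = 2.250000
t=1: π = [0.3125, 0.1875, 0.2656, 0.2344], E[r] = 2.4063, γ^t·E[r] = 1.925000, running G = 4.175000
t=2: π = [0.2969, 0.1777, 0.2656, 0.2598], E[r] = 2.3594, γ^t·E[r] = 1.510000, running G = 5.685000
t=3: π = [0.3008, 0.1797, 0.2585, 0.2610], E[r] = 2.3853, γ^t·E[r] = 1.221250, running G = 6.906250
t=4: π = [0.2998, 0.1801, 0.2603, 0.2599], E[r] = 2.3789, γ^t·E[r] = 0.974400, running G = 7.880650

G = 7.8807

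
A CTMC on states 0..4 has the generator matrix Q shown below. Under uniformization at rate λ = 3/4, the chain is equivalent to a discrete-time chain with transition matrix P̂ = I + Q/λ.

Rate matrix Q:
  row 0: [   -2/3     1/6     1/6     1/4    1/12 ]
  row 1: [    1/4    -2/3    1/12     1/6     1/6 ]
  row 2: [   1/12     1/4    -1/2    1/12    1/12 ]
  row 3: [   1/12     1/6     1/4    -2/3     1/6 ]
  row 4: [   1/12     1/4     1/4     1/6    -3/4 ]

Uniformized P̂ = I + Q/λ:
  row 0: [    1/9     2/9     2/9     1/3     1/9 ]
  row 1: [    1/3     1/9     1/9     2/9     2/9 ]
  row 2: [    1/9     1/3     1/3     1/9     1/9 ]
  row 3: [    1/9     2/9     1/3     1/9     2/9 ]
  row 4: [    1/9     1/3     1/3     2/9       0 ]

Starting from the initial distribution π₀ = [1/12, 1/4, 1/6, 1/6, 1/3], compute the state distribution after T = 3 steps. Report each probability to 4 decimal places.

t=0: π = [0.0833, 0.2500, 0.1667, 0.1667, 0.3333]
t=1: π = [0.1667, 0.2500, 0.2685, 0.1944, 0.1204]
t=2: π = [0.1667, 0.2377, 0.2593, 0.1893, 0.1471]
t=3: π = [0.1639, 0.2410, 0.2620, 0.1909, 0.1422]

π = [0.1639, 0.2410, 0.2620, 0.1909, 0.1422]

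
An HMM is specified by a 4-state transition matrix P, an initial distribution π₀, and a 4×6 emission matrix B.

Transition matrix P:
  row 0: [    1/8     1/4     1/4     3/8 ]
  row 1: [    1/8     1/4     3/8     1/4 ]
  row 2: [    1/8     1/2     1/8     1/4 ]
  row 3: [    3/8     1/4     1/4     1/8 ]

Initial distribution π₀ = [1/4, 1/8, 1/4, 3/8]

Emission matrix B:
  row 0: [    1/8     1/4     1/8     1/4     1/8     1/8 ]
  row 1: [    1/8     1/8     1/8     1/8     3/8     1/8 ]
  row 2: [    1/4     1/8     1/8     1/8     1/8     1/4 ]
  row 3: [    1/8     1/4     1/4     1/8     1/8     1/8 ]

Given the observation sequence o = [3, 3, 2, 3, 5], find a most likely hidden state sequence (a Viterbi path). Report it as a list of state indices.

t=0: δ = [6.250e-02, 1.562e-02, 3.125e-02, 4.688e-02]  (obs o_0=3)
t=1: δ = [4.395e-03, 1.953e-03, 1.953e-03, 2.930e-03]  ψ = [3, 0, 0, 0]  (obs o_1=3)
t=2: δ = [1.373e-04, 1.373e-04, 1.373e-04, 4.120e-04]  ψ = [3, 0, 0, 0]  (obs o_2=2)
t=3: δ = [3.862e-05, 1.287e-05, 1.287e-05, 6.437e-06]  ψ = [3, 3, 3, 0]  (obs o_3=3)
t=4: δ = [6.035e-07, 1.207e-06, 2.414e-06, 1.810e-06]  ψ = [0, 0, 0, 0]  (obs o_4=5)
backtrack: best end state = 2; path = [3, 0, 3, 0, 2]

path = [3, 0, 3, 0, 2]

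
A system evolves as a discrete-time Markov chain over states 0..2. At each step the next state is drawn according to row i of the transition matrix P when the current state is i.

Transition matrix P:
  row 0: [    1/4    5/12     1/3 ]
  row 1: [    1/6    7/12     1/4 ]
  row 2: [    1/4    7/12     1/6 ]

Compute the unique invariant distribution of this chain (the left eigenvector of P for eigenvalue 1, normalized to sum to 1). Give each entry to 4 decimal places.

Balance equations π_j = Σ_i π_i·P[i][j]:
  π_0 = 1/4·π_0 + 1/6·π_1 + 1/4·π_2
  π_1 = 5/12·π_0 + 7/12·π_1 + 7/12·π_2
  normalize: π_0 + π_1 + π_2 = 1
Solving the linear system gives exactly π = [29/142, 39/71, 35/142].

π = [0.2042, 0.5493, 0.2465]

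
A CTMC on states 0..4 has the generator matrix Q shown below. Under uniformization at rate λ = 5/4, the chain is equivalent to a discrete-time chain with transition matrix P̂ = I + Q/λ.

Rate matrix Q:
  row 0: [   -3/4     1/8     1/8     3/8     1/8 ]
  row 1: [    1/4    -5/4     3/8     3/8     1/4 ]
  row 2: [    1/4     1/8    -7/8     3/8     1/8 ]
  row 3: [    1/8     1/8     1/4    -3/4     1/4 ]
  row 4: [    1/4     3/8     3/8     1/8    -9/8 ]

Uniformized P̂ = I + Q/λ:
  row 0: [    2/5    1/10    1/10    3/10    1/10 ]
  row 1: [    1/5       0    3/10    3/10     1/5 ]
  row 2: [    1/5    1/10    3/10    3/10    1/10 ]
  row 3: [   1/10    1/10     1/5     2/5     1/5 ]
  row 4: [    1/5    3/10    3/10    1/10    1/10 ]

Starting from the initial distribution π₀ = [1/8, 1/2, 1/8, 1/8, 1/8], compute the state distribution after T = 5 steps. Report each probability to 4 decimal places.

π = [0.2123, 0.1166, 0.2273, 0.3018, 0.1419]

t=0: π = [0.1250, 0.5000, 0.1250, 0.1250, 0.1250]
t=1: π = [0.2125, 0.0750, 0.2625, 0.2875, 0.1625]
t=2: π = [0.2138, 0.1250, 0.2288, 0.2963, 0.1363]
t=3: π = [0.2131, 0.1148, 0.2276, 0.3024, 0.1421]
t=4: π = [0.2124, 0.1170, 0.2271, 0.3018, 0.1417]
t=5: π = [0.2123, 0.1166, 0.2273, 0.3018, 0.1419]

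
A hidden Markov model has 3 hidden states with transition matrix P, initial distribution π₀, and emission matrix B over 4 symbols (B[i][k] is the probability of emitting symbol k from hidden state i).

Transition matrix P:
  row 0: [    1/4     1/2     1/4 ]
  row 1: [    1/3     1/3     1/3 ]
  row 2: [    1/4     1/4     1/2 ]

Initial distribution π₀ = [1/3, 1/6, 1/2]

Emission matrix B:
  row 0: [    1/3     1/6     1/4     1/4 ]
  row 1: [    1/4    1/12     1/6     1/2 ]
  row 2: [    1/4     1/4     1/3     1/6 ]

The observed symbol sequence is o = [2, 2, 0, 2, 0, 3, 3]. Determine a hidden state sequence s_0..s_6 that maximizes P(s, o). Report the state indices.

t=0: δ = [8.333e-02, 2.778e-02, 1.667e-01]  (obs o_0=2)
t=1: δ = [1.042e-02, 6.944e-03, 2.778e-02]  ψ = [2, 0, 2]  (obs o_1=2)
t=2: δ = [2.315e-03, 1.736e-03, 3.472e-03]  ψ = [2, 2, 2]  (obs o_2=0)
t=3: δ = [2.170e-04, 1.929e-04, 5.787e-04]  ψ = [2, 0, 2]  (obs o_3=2)
t=4: δ = [4.823e-05, 3.617e-05, 7.234e-05]  ψ = [2, 2, 2]  (obs o_4=0)
t=5: δ = [4.521e-06, 1.206e-05, 6.028e-06]  ψ = [2, 0, 2]  (obs o_5=3)
t=6: δ = [1.005e-06, 2.009e-06, 6.698e-07]  ψ = [1, 1, 1]  (obs o_6=3)
backtrack: best end state = 1; path = [2, 2, 2, 2, 0, 1, 1]

path = [2, 2, 2, 2, 0, 1, 1]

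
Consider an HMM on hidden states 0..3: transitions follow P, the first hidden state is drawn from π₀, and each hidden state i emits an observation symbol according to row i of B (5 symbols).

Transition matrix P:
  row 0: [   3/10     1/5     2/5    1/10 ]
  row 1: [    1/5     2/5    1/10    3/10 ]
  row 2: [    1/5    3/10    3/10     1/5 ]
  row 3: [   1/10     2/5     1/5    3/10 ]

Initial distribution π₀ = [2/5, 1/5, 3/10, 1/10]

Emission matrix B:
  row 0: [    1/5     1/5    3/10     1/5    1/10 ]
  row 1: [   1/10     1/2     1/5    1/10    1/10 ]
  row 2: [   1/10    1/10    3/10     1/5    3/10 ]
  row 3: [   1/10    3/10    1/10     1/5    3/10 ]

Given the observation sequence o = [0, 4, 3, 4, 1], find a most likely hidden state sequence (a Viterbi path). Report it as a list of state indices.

t=0: δ = [8.000e-02, 2.000e-02, 3.000e-02, 1.000e-02]  (obs o_0=0)
t=1: δ = [2.400e-03, 1.600e-03, 9.600e-03, 2.400e-03]  ψ = [0, 0, 0, 0]  (obs o_1=4)
t=2: δ = [3.840e-04, 2.880e-04, 5.760e-04, 3.840e-04]  ψ = [2, 2, 2, 2]  (obs o_2=3)
t=3: δ = [1.152e-05, 1.728e-05, 5.184e-05, 3.456e-05]  ψ = [0, 2, 2, 2]  (obs o_3=4)
t=4: δ = [2.074e-06, 7.776e-06, 1.555e-06, 3.110e-06]  ψ = [2, 2, 2, 2]  (obs o_4=1)
backtrack: best end state = 1; path = [0, 2, 2, 2, 1]

path = [0, 2, 2, 2, 1]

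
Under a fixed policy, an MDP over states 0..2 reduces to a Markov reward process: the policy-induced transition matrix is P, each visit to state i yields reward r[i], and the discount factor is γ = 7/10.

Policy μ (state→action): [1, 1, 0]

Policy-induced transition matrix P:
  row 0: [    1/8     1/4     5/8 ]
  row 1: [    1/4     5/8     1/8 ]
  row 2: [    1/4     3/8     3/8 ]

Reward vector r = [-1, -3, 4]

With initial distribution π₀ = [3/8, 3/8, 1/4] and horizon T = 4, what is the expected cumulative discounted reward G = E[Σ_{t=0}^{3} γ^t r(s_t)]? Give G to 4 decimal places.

t=0: π = [0.3750, 0.3750, 0.2500], E[r] = -0.5000, γ^t·E[r] = -0.500000, running G = -0.500000
t=1: π = [0.2031, 0.4219, 0.3750], E[r] = 0.0313, γ^t·E[r] = 0.021875, running G = -0.478125
t=2: π = [0.2246, 0.4551, 0.3203], E[r] = -0.3086, γ^t·E[r] = -0.151211, running G = -0.629336
t=3: π = [0.2219, 0.4607, 0.3174], E[r] = -0.3345, γ^t·E[r] = -0.114724, running G = -0.744060

G = -0.7441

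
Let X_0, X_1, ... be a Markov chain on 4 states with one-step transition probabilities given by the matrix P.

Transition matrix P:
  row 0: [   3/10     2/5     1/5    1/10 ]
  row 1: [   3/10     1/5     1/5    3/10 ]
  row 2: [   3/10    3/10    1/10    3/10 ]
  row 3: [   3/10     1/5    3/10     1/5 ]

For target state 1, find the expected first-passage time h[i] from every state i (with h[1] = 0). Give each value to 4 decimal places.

First-step conditioning: h[1] = 0; for i ≠ 1, h[i] = 1 + Σ_k P[i][k]·h[k].
  h[0] = 1 + 3/10·h[0] + 1/5·h[2] + 1/10·h[3]
  h[2] = 1 + 3/10·h[0] + 1/10·h[2] + 3/10·h[3]
  h[3] = 1 + 3/10·h[0] + 3/10·h[2] + 1/5·h[3]
Solving the 3×3 linear system over states ≠ 1 gives exactly h = [970/339, 0, 1100/339, 400/113] (h[1] = 0 is the target).

h = [2.8614, 0.0000, 3.2448, 3.5398]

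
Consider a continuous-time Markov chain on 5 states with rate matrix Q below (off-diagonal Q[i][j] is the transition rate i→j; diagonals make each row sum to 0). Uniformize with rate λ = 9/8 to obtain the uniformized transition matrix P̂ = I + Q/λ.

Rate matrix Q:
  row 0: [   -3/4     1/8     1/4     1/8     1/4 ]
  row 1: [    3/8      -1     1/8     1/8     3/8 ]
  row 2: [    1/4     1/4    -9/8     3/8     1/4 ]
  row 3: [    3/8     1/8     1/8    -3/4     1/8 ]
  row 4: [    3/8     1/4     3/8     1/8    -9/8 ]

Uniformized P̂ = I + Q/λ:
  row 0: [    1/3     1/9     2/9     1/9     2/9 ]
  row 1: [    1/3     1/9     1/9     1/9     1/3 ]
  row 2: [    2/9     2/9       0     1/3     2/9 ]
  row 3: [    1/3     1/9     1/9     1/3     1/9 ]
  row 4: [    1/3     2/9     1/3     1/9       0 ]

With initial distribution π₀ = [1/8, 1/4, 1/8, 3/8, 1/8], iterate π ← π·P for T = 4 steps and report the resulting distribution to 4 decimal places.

π = [0.3149, 0.1494, 0.1674, 0.1906, 0.1778]

t=0: π = [0.1250, 0.2500, 0.1250, 0.3750, 0.1250]
t=1: π = [0.3194, 0.1389, 0.1389, 0.2222, 0.1806]
t=2: π = [0.3179, 0.1466, 0.1713, 0.1914, 0.1728]
t=3: π = [0.3143, 0.1493, 0.1658, 0.1917, 0.1788]
t=4: π = [0.3149, 0.1494, 0.1674, 0.1906, 0.1778]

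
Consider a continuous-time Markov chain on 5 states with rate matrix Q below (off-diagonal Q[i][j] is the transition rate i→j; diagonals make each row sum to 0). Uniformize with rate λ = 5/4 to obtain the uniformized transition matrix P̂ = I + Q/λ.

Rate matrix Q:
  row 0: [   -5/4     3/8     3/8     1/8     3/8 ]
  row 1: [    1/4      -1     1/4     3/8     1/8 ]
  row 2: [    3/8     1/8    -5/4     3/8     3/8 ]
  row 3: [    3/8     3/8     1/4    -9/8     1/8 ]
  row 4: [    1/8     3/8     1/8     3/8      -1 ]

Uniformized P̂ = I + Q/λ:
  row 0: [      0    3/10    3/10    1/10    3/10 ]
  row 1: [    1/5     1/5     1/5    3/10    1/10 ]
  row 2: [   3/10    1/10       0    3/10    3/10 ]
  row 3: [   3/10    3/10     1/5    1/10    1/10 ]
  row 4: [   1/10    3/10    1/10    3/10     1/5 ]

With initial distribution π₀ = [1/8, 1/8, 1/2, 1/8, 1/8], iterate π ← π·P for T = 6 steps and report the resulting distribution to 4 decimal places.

t=0: π = [0.1250, 0.1250, 0.5000, 0.1250, 0.1250]
t=1: π = [0.2250, 0.1875, 0.1000, 0.2500, 0.2375]
t=2: π = [0.1663, 0.2613, 0.1788, 0.2050, 0.1888]
t=3: π = [0.1863, 0.2381, 0.1620, 0.2258, 0.1879]
t=4: π = [0.1827, 0.2438, 0.1674, 0.2176, 0.1884]
t=5: π = [0.1831, 0.2421, 0.1659, 0.2199, 0.1889]
t=6: π = [0.1831, 0.2426, 0.1662, 0.2194, 0.1887]

π = [0.1831, 0.2426, 0.1662, 0.2194, 0.1887]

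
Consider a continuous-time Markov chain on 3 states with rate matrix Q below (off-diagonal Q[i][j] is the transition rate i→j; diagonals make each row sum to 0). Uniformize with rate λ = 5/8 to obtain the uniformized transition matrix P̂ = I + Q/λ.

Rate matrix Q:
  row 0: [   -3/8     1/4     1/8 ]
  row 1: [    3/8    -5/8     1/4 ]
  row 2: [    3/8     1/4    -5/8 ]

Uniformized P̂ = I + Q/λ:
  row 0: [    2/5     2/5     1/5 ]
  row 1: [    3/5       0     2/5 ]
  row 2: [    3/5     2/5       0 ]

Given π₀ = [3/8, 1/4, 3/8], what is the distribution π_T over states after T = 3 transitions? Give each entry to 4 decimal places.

π = [0.5010, 0.2880, 0.2110]

t=0: π = [0.3750, 0.2500, 0.3750]
t=1: π = [0.5250, 0.3000, 0.1750]
t=2: π = [0.4950, 0.2800, 0.2250]
t=3: π = [0.5010, 0.2880, 0.2110]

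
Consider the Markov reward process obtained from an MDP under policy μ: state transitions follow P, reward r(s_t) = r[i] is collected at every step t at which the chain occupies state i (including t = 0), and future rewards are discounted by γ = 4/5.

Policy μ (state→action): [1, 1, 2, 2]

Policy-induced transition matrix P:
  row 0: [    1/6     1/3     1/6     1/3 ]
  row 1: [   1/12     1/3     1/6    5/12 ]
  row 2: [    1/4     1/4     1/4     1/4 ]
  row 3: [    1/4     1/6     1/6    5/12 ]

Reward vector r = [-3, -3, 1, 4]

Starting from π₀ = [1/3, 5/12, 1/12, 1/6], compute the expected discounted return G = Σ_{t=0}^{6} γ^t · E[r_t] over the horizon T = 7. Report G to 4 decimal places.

t=0: π = [0.3333, 0.4167, 0.0833, 0.1667], E[r] = -1.5000, γ^t·E[r] = -1.500000, running G = -1.500000
t=1: π = [0.1528, 0.2986, 0.1736, 0.3750], E[r] = 0.3194, γ^t·E[r] = 0.255556, running G = -1.244444
t=2: π = [0.1875, 0.2564, 0.1811, 0.3750], E[r] = 0.3495, γ^t·E[r] = 0.223704, running G = -1.020741
t=3: π = [0.1916, 0.2557, 0.1818, 0.3709], E[r] = 0.3230, γ^t·E[r] = 0.165383, running G = -0.855358
t=4: π = [0.1914, 0.2564, 0.1818, 0.3704], E[r] = 0.3201, γ^t·E[r] = 0.131101, running G = -0.724257
t=5: π = [0.1913, 0.2564, 0.1818, 0.3704], E[r] = 0.3202, γ^t·E[r] = 0.104913, running G = -0.619344
t=6: π = [0.1913, 0.2564, 0.1818, 0.3704], E[r] = 0.3202, γ^t·E[r] = 0.083943, running G = -0.535401

G = -0.5354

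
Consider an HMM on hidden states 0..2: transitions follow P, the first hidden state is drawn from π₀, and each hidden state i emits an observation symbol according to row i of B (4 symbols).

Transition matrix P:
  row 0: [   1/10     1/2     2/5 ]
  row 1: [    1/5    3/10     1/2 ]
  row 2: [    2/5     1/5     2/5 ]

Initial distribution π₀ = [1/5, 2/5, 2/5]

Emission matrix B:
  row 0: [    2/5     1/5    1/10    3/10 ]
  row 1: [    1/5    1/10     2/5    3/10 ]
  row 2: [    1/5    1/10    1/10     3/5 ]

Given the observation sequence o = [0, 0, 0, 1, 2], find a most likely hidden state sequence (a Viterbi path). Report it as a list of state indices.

path = [2, 0, 2, 0, 1]

t=0: δ = [8.000e-02, 8.000e-02, 8.000e-02]  (obs o_0=0)
t=1: δ = [1.280e-02, 8.000e-03, 8.000e-03]  ψ = [2, 0, 1]  (obs o_1=0)
t=2: δ = [1.280e-03, 1.280e-03, 1.024e-03]  ψ = [2, 0, 0]  (obs o_2=0)
t=3: δ = [8.192e-05, 6.400e-05, 6.400e-05]  ψ = [2, 0, 1]  (obs o_3=1)
t=4: δ = [2.560e-06, 1.638e-05, 3.277e-06]  ψ = [2, 0, 0]  (obs o_4=2)
backtrack: best end state = 1; path = [2, 0, 2, 0, 1]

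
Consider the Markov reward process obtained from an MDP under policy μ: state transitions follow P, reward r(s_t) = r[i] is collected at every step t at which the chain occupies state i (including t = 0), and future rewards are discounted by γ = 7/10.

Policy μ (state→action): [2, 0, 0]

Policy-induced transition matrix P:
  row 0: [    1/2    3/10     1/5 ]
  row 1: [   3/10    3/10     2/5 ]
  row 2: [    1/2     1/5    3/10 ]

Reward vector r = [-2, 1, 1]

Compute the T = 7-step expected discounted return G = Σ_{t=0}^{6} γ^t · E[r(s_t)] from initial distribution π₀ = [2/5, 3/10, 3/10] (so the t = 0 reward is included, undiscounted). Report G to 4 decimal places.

t=0: π = [0.4000, 0.3000, 0.3000], E[r] = -0.2000, γ^t·E[r] = -0.200000, running G = -0.200000
t=1: π = [0.4400, 0.2700, 0.2900], E[r] = -0.3200, γ^t·E[r] = -0.224000, running G = -0.424000
t=2: π = [0.4460, 0.2710, 0.2830], E[r] = -0.3380, γ^t·E[r] = -0.165620, running G = -0.589620
t=3: π = [0.4458, 0.2717, 0.2825], E[r] = -0.3374, γ^t·E[r] = -0.115728, running G = -0.705348
t=4: π = [0.4457, 0.2718, 0.2826], E[r] = -0.3370, γ^t·E[r] = -0.080909, running G = -0.786257
t=5: π = [0.4457, 0.2717, 0.2826], E[r] = -0.3370, γ^t·E[r] = -0.056631, running G = -0.842888
t=6: π = [0.4457, 0.2717, 0.2826], E[r] = -0.3370, γ^t·E[r] = -0.039642, running G = -0.882531

G = -0.8825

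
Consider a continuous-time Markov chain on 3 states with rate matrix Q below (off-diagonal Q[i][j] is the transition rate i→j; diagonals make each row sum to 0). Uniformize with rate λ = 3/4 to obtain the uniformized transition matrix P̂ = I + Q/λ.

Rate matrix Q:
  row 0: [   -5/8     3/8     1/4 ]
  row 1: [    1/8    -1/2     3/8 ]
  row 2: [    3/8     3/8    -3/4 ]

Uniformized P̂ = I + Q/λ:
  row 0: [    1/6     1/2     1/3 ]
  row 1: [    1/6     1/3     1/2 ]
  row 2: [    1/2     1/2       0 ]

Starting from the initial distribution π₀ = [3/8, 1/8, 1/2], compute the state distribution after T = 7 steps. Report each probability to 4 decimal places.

π = [0.2681, 0.4286, 0.3033]

t=0: π = [0.3750, 0.1250, 0.5000]
t=1: π = [0.3333, 0.4792, 0.1875]
t=2: π = [0.2292, 0.4201, 0.3507]
t=3: π = [0.2836, 0.4300, 0.2865]
t=4: π = [0.2622, 0.4283, 0.3095]
t=5: π = [0.2698, 0.4286, 0.3016]
t=6: π = [0.2672, 0.4286, 0.3043]
t=7: π = [0.2681, 0.4286, 0.3033]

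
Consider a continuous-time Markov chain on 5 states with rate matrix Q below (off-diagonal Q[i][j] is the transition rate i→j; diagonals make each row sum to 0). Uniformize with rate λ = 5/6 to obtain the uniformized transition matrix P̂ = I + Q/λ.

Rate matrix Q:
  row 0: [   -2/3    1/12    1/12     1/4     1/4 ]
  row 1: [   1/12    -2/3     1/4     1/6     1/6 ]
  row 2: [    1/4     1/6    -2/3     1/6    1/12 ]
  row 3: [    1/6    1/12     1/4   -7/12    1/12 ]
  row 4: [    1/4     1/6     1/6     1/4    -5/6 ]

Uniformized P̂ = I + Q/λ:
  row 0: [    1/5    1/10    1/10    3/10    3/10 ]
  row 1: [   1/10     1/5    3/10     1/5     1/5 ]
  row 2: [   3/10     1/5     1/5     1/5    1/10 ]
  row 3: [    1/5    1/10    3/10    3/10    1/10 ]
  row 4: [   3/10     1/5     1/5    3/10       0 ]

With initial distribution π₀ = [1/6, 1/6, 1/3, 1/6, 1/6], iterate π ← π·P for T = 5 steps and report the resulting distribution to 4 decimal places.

π = [0.2213, 0.1516, 0.2193, 0.2629, 0.1449]

t=0: π = [0.1667, 0.1667, 0.3333, 0.1667, 0.1667]
t=1: π = [0.2333, 0.1667, 0.2167, 0.2500, 0.1333]
t=2: π = [0.2183, 0.1517, 0.2183, 0.2617, 0.1500]
t=3: π = [0.2217, 0.1520, 0.2195, 0.2630, 0.1438]
t=4: π = [0.2211, 0.1515, 0.2193, 0.2629, 0.1452]
t=5: π = [0.2213, 0.1516, 0.2193, 0.2629, 0.1449]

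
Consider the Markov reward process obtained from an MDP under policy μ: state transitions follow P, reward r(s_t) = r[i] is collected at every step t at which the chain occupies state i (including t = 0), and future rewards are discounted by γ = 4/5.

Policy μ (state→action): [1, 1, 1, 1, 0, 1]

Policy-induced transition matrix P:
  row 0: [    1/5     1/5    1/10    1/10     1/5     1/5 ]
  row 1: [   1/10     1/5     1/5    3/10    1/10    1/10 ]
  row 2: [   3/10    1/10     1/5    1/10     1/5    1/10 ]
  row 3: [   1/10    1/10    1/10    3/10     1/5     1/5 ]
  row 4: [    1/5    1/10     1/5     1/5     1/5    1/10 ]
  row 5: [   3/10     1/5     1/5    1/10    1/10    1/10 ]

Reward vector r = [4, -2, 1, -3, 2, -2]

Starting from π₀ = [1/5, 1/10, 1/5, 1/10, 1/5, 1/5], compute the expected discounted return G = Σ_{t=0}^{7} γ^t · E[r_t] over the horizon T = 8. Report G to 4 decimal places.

t=0: π = [0.2000, 0.1000, 0.2000, 0.1000, 0.2000, 0.2000], E[r] = 0.5000, γ^t·E[r] = 0.500000, running G = 0.500000
t=1: π = [0.2200, 0.1500, 0.1700, 0.1600, 0.1700, 0.1300], E[r] = 0.3500, γ^t·E[r] = 0.280000, running G = 0.780000
t=2: π = [0.1990, 0.1500, 0.1620, 0.1790, 0.1720, 0.1380], E[r] = 0.1890, γ^t·E[r] = 0.120960, running G = 0.900960
t=3: π = [0.1971, 0.1487, 0.1622, 0.1830, 0.1712, 0.1378], E[r] = 0.1710, γ^t·E[r] = 0.087552, running G = 0.988512
t=4: π = [0.1968, 0.1484, 0.1620, 0.1835, 0.1714, 0.1380], E[r] = 0.1689, γ^t·E[r] = 0.069177, running G = 1.057689
t=5: π = [0.1968, 0.1483, 0.1620, 0.1835, 0.1714, 0.1380], E[r] = 0.1688, γ^t·E[r] = 0.055304, running G = 1.112993
t=6: π = [0.1968, 0.1483, 0.1620, 0.1835, 0.1714, 0.1380], E[r] = 0.1688, γ^t·E[r] = 0.044243, running G = 1.157236
t=7: π = [0.1968, 0.1483, 0.1620, 0.1835, 0.1714, 0.1380], E[r] = 0.1688, γ^t·E[r] = 0.035395, running G = 1.192631

G = 1.1926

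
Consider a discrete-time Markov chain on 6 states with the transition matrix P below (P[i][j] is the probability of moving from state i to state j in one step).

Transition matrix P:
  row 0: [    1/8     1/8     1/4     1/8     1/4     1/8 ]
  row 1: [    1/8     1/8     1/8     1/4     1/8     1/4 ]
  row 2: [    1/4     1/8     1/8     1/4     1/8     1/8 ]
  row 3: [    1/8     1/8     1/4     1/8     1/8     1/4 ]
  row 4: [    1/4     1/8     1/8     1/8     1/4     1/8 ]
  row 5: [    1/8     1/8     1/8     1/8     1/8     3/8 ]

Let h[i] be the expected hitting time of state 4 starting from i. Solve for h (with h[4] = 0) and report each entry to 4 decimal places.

First-step conditioning: h[4] = 0; for i ≠ 4, h[i] = 1 + Σ_k P[i][k]·h[k].
  h[0] = 1 + 1/8·h[0] + 1/8·h[1] + 1/4·h[2] + 1/8·h[3] + 1/8·h[5]
  h[1] = 1 + 1/8·h[0] + 1/8·h[1] + 1/8·h[2] + 1/4·h[3] + 1/4·h[5]
  h[2] = 1 + 1/4·h[0] + 1/8·h[1] + 1/8·h[2] + 1/4·h[3] + 1/8·h[5]
  h[3] = 1 + 1/8·h[0] + 1/8·h[1] + 1/4·h[2] + 1/8·h[3] + 1/4·h[5]
  h[5] = 1 + 1/8·h[0] + 1/8·h[1] + 1/8·h[2] + 1/8·h[3] + 3/8·h[5]
Solving the 5×5 linear system over states ≠ 4 gives exactly h = [27712/4545, 31736/4545, 31232/4545, 704/101, 0, 31744/4545] (h[4] = 0 is the target).

h = [6.0972, 6.9826, 6.8717, 6.9703, 0.0000, 6.9844]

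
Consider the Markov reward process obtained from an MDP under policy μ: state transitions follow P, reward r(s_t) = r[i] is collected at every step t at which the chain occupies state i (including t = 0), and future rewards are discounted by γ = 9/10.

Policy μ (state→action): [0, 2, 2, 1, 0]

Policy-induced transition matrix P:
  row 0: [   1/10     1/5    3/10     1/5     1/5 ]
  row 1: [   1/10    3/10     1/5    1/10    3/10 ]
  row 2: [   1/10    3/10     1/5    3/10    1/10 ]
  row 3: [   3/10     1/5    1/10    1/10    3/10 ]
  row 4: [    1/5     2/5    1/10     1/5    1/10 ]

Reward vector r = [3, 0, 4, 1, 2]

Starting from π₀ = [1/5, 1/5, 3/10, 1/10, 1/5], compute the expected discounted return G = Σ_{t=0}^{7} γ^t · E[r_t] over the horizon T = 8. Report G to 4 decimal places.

t=0: π = [0.2000, 0.2000, 0.3000, 0.1000, 0.2000], E[r] = 2.3000, γ^t·E[r] = 2.300000, running G = 2.300000
t=1: π = [0.1400, 0.2900, 0.1900, 0.2000, 0.1800], E[r] = 1.7400, γ^t·E[r] = 1.566000, running G = 3.866000
t=2: π = [0.1580, 0.2840, 0.1760, 0.1700, 0.2120], E[r] = 1.7720, γ^t·E[r] = 1.435320, running G = 5.301320
t=3: π = [0.1552, 0.2884, 0.1776, 0.1722, 0.2066], E[r] = 1.7614, γ^t·E[r] = 1.284061, running G = 6.585381
t=4: π = [0.1551, 0.2879, 0.1776, 0.1717, 0.2076], E[r] = 1.7628, γ^t·E[r] = 1.156599, running G = 7.741980
t=5: π = [0.1551, 0.2881, 0.1776, 0.1718, 0.2074], E[r] = 1.7623, γ^t·E[r] = 1.040612, running G = 8.782592
t=6: π = [0.1551, 0.2881, 0.1776, 0.1718, 0.2075], E[r] = 1.7624, γ^t·E[r] = 0.936613, running G = 9.719205
t=7: π = [0.1551, 0.2881, 0.1776, 0.1718, 0.2075], E[r] = 1.7624, γ^t·E[r] = 0.842937, running G = 10.562143

G = 10.5621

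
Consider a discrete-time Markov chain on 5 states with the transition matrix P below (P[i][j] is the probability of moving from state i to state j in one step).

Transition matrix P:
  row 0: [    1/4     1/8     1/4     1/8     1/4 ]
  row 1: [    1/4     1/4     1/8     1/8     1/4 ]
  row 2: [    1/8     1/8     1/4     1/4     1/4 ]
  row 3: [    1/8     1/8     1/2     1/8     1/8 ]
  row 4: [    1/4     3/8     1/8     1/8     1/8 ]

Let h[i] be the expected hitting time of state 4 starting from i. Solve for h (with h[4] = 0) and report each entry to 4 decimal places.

First-step conditioning: h[4] = 0; for i ≠ 4, h[i] = 1 + Σ_k P[i][k]·h[k].
  h[0] = 1 + 1/4·h[0] + 1/8·h[1] + 1/4·h[2] + 1/8·h[3]
  h[1] = 1 + 1/4·h[0] + 1/4·h[1] + 1/8·h[2] + 1/8·h[3]
  h[2] = 1 + 1/8·h[0] + 1/8·h[1] + 1/4·h[2] + 1/4·h[3]
  h[3] = 1 + 1/8·h[0] + 1/8·h[1] + 1/2·h[2] + 1/8·h[3]
Solving the 4×4 linear system over states ≠ 4 gives exactly h = [3472/799, 3464/799, 3528/799, 3920/799, 0] (h[4] = 0 is the target).

h = [4.3454, 4.3354, 4.4155, 4.9061, 0.0000]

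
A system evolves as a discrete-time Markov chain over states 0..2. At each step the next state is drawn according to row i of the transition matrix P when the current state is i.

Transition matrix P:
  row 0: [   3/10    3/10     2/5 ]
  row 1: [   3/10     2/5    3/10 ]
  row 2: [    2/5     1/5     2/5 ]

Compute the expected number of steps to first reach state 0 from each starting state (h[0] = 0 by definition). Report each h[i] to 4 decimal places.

h = [0.0000, 3.0000, 2.6667]

First-step conditioning: h[0] = 0; for i ≠ 0, h[i] = 1 + Σ_k P[i][k]·h[k].
  h[1] = 1 + 2/5·h[1] + 3/10·h[2]
  h[2] = 1 + 1/5·h[1] + 2/5·h[2]
Solving the 2×2 linear system over states ≠ 0 gives exactly h = [0, 3, 8/3] (h[0] = 0 is the target).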